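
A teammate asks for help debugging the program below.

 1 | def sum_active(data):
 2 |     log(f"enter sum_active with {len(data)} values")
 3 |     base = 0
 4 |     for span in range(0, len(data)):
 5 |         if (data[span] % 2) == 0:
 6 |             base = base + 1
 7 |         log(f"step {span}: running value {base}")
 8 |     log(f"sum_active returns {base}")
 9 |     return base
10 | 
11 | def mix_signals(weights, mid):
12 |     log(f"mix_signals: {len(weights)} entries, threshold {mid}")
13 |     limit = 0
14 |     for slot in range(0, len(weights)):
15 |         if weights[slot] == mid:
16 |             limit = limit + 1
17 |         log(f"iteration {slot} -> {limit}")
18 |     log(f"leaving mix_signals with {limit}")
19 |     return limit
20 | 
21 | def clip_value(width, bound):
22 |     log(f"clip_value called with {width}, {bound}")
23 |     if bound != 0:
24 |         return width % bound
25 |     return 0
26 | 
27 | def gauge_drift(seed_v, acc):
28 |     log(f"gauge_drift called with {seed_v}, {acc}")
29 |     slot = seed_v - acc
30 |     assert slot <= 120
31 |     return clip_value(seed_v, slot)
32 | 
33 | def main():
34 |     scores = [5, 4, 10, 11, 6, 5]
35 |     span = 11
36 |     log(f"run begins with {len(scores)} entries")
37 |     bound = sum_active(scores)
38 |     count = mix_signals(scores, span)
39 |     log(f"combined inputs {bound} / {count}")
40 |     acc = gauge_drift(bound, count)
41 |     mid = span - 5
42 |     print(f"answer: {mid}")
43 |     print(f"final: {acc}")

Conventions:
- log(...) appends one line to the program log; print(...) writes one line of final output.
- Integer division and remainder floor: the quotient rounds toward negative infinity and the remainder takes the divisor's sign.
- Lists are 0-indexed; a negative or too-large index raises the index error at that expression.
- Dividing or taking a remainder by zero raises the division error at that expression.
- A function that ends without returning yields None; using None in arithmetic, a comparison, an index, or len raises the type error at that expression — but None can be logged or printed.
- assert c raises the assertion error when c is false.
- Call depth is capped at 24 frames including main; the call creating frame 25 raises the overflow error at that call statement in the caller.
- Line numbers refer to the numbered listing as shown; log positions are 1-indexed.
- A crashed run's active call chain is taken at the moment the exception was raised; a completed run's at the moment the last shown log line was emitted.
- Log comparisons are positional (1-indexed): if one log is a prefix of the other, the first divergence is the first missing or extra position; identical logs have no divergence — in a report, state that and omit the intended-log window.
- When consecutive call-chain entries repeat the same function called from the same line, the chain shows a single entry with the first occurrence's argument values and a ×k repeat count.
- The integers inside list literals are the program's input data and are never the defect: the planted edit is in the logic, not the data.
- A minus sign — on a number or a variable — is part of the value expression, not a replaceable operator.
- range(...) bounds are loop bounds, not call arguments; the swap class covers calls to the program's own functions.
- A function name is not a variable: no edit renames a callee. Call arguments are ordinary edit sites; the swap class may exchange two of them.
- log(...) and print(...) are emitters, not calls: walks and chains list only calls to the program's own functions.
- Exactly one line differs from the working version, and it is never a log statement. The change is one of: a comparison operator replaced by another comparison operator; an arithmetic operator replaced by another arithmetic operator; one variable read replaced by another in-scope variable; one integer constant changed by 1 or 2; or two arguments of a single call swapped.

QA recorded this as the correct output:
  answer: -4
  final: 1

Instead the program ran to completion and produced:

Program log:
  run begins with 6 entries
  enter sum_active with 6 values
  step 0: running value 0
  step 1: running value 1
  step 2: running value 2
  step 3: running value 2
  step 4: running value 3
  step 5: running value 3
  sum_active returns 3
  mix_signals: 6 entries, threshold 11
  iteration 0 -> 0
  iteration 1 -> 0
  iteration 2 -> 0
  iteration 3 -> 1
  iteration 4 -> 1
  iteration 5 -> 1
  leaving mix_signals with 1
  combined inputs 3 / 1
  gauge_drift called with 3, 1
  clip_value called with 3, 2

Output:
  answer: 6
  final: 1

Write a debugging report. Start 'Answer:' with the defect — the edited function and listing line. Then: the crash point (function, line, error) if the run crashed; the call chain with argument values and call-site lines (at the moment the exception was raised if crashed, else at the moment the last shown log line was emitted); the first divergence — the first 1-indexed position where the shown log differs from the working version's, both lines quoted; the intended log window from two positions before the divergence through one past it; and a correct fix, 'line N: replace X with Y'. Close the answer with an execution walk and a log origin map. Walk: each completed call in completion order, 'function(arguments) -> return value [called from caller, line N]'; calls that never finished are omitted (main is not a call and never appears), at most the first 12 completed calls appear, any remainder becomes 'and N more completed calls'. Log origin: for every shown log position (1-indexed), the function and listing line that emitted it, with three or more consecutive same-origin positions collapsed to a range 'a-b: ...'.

Answer: the defect is in main at line 41.
Core observation: Log streams are identical — the defect surfaces only in the printed output.
Call chain: main -> gauge_drift(3, 1) (called at line 40) -> clip_value(3, 2) (called at line 31).
First divergence: none; the two logs match at every position.
Execution walk:
  sum_active([5, 4, 10, 11, 6, 5]) -> 3  [called from main, line 37]
  mix_signals([5, 4, 10, 11, 6, 5], 11) -> 1  [called from main, line 38]
  clip_value(3, 2) -> 1  [called from gauge_drift, line 31]
  gauge_drift(3, 1) -> 1  [called from main, line 40]
Origin of each log line:
  1: from main, line 36
  2: from sum_active, line 2
  3-8: from sum_active, line 7
  9: from sum_active, line 8
  10: from mix_signals, line 12
  11-16: from mix_signals, line 17
  17: from mix_signals, line 18
  18: from main, line 39
  19: from gauge_drift, line 28
  20: from clip_value, line 22
A correct fix: line 41: replace `span` with `acc`.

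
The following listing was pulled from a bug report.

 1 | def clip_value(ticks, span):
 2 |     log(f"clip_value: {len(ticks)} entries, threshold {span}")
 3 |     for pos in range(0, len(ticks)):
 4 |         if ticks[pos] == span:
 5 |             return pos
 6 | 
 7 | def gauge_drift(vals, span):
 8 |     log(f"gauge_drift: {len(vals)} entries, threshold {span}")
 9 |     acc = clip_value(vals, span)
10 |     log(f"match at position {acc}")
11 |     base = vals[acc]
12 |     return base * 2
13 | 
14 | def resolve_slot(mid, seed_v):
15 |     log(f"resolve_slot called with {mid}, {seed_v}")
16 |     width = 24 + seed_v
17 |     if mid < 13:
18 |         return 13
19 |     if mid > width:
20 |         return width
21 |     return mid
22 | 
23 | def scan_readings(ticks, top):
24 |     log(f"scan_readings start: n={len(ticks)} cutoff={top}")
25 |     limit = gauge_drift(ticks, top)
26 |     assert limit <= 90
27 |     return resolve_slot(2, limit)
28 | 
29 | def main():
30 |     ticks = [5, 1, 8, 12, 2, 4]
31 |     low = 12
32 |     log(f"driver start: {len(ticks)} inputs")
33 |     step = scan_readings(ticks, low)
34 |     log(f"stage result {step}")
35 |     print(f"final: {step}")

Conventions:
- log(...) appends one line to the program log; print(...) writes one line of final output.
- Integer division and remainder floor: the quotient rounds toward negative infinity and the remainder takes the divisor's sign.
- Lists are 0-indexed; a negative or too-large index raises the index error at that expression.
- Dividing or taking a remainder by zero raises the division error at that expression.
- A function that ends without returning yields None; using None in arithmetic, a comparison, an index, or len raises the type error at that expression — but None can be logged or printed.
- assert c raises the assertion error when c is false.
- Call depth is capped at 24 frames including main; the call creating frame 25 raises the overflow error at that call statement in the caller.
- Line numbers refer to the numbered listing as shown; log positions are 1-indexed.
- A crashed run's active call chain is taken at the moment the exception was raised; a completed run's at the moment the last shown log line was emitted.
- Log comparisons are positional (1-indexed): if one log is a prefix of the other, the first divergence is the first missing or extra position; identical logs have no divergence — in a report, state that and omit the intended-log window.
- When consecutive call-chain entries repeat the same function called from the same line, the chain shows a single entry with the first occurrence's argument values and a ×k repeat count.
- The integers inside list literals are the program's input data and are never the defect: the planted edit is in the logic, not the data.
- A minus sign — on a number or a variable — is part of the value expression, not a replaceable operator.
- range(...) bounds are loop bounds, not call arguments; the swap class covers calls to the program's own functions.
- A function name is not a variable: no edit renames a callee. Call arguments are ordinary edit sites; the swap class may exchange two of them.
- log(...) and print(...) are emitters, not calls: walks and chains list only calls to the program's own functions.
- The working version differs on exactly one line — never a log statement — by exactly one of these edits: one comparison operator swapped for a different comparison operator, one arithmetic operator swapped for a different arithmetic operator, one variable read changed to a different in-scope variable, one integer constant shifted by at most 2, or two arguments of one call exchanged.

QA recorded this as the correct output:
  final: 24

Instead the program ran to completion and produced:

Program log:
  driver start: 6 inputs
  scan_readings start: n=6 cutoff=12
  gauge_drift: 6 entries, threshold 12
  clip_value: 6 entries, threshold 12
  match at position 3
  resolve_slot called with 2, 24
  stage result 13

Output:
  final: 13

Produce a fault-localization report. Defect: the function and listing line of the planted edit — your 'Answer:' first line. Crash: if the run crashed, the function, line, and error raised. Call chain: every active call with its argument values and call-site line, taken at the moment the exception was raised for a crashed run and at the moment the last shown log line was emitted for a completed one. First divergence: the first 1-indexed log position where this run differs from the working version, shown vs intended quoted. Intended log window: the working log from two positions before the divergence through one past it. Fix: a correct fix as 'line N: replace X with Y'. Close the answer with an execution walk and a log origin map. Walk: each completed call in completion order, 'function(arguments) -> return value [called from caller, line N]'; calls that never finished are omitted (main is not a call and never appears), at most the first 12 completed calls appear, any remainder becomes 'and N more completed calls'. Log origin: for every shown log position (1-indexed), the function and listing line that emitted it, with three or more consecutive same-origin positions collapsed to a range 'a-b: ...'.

Answer: the defect is in scan_readings at line 27.
The tell: Everything matches until log position 6, which reads 'resolve_slot called with 2, 24' in place of 'resolve_slot called with 24, 2'.
Call chain: main.
First divergence: position 6; shown 'resolve_slot called with 2, 24' vs intended 'resolve_slot called with 24, 2'.
Intended log window:
  4: clip_value: 6 entries, threshold 12
  5: match at position 3
  6: resolve_slot called with 24, 2
  7: stage result 24
Execution walk:
  clip_value([5, 1, 8, 12, 2, 4], 12) -> 3  [called from gauge_drift, line 9]
  gauge_drift([5, 1, 8, 12, 2, 4], 12) -> 24  [called from scan_readings, line 25]
  resolve_slot(2, 24) -> 13  [called from scan_readings, line 27]
  scan_readings([5, 1, 8, 12, 2, 4], 12) -> 13  [called from main, line 33]
Log origin:
  1: emitted by main (line 32)
  2: emitted by scan_readings (line 24)
  3: emitted by gauge_drift (line 8)
  4: emitted by clip_value (line 2)
  5: emitted by gauge_drift (line 10)
  6: emitted by resolve_slot (line 15)
  7: emitted by main (line 34)
A correct fix: line 27: replace `resolve_slot(2, limit)` with `resolve_slot(limit, 2)`.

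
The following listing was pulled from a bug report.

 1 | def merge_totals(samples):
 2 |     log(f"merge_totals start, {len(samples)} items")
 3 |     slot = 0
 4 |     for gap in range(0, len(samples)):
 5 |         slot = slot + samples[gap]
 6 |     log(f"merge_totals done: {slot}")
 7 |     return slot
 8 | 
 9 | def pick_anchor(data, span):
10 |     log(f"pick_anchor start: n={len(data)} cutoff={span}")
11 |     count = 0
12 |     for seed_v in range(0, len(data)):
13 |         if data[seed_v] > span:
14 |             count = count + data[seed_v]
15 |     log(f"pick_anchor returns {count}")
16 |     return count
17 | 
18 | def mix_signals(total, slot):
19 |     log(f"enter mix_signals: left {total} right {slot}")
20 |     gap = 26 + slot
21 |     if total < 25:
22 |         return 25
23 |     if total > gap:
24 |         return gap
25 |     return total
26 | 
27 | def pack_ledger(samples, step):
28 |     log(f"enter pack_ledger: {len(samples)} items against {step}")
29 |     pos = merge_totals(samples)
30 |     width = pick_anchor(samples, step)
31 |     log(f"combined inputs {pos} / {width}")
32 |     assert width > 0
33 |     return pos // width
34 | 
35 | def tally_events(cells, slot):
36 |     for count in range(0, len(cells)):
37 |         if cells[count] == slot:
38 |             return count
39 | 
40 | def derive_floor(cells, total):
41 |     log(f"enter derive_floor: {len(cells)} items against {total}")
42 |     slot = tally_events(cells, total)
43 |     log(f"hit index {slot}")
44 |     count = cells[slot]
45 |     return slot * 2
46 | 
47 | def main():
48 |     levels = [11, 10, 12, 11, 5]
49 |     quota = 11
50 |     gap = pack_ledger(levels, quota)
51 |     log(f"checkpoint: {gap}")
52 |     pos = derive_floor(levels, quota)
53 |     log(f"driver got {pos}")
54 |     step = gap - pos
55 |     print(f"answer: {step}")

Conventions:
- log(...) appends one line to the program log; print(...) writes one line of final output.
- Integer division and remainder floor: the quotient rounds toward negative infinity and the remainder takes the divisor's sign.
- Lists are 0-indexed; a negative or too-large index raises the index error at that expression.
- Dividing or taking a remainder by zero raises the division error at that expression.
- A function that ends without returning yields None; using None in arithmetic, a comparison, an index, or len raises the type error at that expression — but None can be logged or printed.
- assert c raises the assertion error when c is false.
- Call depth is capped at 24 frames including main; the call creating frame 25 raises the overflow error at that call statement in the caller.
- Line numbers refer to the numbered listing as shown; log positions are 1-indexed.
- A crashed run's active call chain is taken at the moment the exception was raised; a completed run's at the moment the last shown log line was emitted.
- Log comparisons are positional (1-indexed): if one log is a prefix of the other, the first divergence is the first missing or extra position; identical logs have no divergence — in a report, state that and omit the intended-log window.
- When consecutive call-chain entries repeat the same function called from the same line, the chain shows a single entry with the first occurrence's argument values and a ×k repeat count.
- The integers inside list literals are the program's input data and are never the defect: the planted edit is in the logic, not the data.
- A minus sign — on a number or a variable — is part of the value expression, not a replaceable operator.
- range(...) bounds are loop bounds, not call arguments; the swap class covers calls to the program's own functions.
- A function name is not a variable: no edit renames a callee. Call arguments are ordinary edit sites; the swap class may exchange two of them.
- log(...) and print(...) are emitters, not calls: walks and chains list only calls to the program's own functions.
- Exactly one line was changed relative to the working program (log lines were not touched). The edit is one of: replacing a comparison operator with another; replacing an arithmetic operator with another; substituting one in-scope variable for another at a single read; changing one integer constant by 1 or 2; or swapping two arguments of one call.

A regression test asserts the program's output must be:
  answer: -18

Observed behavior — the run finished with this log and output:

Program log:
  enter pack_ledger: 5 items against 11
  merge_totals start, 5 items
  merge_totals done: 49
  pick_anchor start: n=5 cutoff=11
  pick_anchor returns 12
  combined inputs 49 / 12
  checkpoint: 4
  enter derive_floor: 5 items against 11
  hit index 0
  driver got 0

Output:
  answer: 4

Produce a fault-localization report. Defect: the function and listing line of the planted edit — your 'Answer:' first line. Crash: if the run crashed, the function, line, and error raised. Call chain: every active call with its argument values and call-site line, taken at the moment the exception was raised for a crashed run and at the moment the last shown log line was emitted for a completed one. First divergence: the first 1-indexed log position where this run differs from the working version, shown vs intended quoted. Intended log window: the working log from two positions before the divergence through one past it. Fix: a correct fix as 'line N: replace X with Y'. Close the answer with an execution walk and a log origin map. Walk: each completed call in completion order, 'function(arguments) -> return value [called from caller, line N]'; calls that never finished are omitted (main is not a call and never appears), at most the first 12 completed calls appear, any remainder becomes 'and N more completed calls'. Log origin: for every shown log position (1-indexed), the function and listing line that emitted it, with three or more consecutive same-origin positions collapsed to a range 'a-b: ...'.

Answer: the defect is in derive_floor at line 45.
Key observation: The earliest visible damage is log position 10 — 'driver got 0' rather than the intended 'driver got 22'.
Call chain: main.
First divergence: at position 10 the run shows 'driver got 0' where the working version logs 'driver got 22'.
Intended log window:
  8: enter derive_floor: 5 items against 11
  9: hit index 0
  10: driver got 22
Execution walk:
  merge_totals([11, 10, 12, 11, 5]) -> 49  [called from pack_ledger, line 29]
  pick_anchor([11, 10, 12, 11, 5], 11) -> 12  [called from pack_ledger, line 30]
  pack_ledger([11, 10, 12, 11, 5], 11) -> 4  [called from main, line 50]
  tally_events([11, 10, 12, 11, 5], 11) -> 0  [called from derive_floor, line 42]
  derive_floor([11, 10, 12, 11, 5], 11) -> 0  [called from main, line 52]
Log origins:
  1: emitted by pack_ledger (line 28)
  2: emitted by merge_totals (line 2)
  3: emitted by merge_totals (line 6)
  4: emitted by pick_anchor (line 10)
  5: emitted by pick_anchor (line 15)
  6: emitted by pack_ledger (line 31)
  7: emitted by main (line 51)
  8: emitted by derive_floor (line 41)
  9: emitted by derive_floor (line 43)
  10: emitted by main (line 53)
A correct fix: line 45: replace `slot` with `count`.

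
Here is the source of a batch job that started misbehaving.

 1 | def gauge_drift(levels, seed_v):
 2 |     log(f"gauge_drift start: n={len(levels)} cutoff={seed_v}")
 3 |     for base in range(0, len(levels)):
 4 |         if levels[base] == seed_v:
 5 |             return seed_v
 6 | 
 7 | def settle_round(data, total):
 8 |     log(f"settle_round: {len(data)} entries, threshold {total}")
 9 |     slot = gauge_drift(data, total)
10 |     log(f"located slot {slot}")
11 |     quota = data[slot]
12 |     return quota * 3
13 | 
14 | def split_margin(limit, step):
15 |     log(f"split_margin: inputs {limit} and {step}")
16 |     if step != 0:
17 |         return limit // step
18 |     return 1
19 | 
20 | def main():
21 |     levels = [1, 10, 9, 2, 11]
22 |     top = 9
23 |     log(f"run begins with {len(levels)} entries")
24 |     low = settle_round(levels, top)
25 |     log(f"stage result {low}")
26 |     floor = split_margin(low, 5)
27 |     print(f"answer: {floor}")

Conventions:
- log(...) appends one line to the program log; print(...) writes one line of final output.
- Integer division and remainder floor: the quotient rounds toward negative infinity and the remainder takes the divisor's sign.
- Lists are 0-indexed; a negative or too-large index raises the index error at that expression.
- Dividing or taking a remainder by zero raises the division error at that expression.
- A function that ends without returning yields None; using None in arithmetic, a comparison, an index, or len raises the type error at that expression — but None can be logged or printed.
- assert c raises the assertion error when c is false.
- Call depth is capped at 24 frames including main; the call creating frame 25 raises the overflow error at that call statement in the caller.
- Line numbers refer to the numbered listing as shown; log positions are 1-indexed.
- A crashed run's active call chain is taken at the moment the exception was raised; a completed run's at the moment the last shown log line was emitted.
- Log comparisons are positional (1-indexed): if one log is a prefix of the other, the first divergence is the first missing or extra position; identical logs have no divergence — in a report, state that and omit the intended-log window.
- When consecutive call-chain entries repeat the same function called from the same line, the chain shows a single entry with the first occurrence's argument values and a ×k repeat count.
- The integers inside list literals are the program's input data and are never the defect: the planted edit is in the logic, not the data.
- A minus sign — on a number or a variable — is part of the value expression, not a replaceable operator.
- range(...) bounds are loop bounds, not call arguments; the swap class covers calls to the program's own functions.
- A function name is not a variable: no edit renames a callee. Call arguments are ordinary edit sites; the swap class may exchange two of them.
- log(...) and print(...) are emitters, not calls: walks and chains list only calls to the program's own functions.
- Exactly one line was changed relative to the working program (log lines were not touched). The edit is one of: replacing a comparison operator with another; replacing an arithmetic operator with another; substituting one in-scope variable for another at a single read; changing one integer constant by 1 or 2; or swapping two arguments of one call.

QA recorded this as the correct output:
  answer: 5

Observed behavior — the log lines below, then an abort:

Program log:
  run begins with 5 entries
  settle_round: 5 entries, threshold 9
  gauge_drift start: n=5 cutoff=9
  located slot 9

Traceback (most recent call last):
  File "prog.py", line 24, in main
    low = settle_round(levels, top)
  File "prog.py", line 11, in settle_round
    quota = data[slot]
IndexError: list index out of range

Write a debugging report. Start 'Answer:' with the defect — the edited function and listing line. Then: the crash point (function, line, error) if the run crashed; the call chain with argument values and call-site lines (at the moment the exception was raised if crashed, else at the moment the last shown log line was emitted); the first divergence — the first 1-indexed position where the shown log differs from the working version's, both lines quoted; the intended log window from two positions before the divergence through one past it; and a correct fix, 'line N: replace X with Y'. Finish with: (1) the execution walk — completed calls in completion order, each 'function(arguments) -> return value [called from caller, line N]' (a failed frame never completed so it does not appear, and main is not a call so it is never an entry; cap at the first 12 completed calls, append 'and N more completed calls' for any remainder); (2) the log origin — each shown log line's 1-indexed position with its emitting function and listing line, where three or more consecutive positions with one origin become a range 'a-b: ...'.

Answer: the defect is in gauge_drift at line 5.
Core observation: The log first diverges at position 4: the faulty run prints 'located slot 9' where the working version prints 'located slot 2'.
Crash: settle_round, line 11, IndexError.
Call chain: main -> settle_round([1, 10, 9, 2, 11], 9) (called at line 24).
First divergence: position 4 — the shown line 'located slot 9' should read 'located slot 2'.
Intended log window:
  2: settle_round: 5 entries, threshold 9
  3: gauge_drift start: n=5 cutoff=9
  4: located slot 2
  5: stage result 27
Execution walk:
  gauge_drift([1, 10, 9, 2, 11], 9) -> 9  [called from settle_round, line 9]
Origin of each log line:
  1: emitted by main (line 23)
  2: emitted by settle_round (line 8)
  3: emitted by gauge_drift (line 2)
  4: emitted by settle_round (line 10)
A correct fix: line 5: replace `seed_v` with `base`.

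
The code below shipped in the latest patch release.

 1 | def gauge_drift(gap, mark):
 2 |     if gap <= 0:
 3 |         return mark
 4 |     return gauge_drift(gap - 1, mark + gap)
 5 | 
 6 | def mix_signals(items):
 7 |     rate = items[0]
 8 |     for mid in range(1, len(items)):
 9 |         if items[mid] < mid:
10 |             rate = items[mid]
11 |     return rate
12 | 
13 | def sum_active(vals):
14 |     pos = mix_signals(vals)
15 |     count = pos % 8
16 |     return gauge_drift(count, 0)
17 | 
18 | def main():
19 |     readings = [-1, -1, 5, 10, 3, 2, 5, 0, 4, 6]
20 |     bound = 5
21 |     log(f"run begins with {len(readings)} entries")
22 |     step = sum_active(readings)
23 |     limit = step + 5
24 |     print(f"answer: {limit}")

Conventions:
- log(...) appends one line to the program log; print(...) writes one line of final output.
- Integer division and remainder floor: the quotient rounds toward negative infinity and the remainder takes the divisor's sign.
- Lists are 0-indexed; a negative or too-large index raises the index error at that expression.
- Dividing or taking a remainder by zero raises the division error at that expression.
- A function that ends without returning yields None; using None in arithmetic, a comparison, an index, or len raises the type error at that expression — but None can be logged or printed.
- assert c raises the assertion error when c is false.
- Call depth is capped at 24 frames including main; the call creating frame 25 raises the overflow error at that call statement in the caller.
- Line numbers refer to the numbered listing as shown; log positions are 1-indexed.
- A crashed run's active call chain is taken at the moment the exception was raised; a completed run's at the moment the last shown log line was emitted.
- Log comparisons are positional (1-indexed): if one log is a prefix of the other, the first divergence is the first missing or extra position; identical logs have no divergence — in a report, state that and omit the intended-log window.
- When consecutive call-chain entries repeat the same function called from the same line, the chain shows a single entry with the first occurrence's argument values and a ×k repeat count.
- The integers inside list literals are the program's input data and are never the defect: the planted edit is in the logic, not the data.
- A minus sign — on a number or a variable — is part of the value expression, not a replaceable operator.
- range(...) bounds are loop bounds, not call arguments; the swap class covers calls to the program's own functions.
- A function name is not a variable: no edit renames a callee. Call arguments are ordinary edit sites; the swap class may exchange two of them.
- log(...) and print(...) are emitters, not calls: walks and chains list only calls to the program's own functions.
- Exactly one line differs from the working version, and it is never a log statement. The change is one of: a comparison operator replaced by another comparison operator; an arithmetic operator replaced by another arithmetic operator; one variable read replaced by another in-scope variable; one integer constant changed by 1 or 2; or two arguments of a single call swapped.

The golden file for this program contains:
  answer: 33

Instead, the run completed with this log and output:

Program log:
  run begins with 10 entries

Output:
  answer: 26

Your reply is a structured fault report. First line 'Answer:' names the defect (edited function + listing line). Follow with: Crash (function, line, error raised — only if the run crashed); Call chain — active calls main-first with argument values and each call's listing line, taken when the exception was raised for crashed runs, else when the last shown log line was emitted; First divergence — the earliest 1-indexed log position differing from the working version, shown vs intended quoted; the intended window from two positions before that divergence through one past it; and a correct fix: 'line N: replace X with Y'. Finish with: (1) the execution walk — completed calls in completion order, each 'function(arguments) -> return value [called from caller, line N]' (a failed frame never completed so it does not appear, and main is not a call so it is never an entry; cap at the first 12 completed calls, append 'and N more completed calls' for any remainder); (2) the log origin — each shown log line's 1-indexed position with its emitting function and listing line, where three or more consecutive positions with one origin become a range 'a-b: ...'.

Answer: the defect is in mix_signals at line 9.
Core observation: The two runs log identically and part ways only at the printed values.
Call chain: main.
First divergence: none (the log streams are identical).
Execution walk:
  mix_signals([-1, -1, 5, 10, 3, 2, 5, 0, 4, 6]) -> 6  [called from sum_active, line 14]
  gauge_drift(0, 21) -> 21  [called from gauge_drift, line 4]
  gauge_drift(1, 20) -> 21  [called from gauge_drift, line 4]
  gauge_drift(2, 18) -> 21  [called from gauge_drift, line 4]
  gauge_drift(3, 15) -> 21  [called from gauge_drift, line 4]
  gauge_drift(4, 11) -> 21  [called from gauge_drift, line 4]
  gauge_drift(5, 6) -> 21  [called from gauge_drift, line 4]
  gauge_drift(6, 0) -> 21  [called from sum_active, line 16]
  sum_active([-1, -1, 5, 10, 3, 2, 5, 0, 4, 6]) -> 21  [called from main, line 22]
Log line origins:
  1: emitted by main (line 21)
A correct fix: line 9: replace `items[mid] < mid` with `items[mid] < rate`.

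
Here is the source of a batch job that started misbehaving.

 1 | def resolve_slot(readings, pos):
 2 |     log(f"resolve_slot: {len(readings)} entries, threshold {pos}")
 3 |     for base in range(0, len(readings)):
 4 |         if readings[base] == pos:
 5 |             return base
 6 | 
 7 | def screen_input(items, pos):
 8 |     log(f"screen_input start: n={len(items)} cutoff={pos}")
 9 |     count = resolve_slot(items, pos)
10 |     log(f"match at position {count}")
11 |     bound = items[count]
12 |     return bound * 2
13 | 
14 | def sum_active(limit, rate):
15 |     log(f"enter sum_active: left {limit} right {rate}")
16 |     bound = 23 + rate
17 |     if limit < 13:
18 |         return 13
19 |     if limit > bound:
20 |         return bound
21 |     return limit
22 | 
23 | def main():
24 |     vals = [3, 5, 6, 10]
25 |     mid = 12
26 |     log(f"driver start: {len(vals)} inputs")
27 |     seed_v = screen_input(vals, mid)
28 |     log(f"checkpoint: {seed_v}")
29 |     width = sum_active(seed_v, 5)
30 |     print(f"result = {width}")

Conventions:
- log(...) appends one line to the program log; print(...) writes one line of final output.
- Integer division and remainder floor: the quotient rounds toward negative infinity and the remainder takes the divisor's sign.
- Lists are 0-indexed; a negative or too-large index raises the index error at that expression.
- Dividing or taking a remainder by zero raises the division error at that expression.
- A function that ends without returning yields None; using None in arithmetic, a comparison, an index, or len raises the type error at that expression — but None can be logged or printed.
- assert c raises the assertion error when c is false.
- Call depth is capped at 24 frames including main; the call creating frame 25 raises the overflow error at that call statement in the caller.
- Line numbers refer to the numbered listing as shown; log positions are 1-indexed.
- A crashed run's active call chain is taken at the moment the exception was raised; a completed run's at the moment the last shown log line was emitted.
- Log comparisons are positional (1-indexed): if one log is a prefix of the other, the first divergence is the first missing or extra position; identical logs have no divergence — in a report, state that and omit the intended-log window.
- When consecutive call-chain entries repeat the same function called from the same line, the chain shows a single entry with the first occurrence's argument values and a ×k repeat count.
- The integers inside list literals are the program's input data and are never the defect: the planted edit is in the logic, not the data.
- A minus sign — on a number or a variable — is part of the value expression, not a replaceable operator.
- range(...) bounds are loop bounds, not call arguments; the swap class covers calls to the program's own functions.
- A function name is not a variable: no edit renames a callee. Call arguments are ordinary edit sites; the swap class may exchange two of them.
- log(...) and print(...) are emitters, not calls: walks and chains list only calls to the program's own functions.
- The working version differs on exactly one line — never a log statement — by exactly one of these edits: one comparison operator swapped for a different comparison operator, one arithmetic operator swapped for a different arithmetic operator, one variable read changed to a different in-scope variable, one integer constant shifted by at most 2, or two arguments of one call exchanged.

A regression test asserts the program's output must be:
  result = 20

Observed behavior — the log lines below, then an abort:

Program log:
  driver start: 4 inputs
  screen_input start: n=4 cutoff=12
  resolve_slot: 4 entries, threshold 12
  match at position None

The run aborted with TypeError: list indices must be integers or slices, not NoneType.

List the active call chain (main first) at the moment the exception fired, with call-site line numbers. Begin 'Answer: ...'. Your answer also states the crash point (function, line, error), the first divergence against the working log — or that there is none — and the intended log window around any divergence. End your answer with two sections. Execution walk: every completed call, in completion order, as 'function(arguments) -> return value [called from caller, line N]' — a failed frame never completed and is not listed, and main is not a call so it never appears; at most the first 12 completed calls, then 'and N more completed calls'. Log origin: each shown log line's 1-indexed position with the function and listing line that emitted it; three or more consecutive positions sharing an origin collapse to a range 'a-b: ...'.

Answer: main -> screen_input (called at line 27).
Core observation: The log first diverges at position 2: the faulty run prints 'screen_input start: n=4 cutoff=12' where the working version prints 'screen_input start: n=4 cutoff=10'.
Crash: screen_input, line 11, TypeError.
First divergence: position 2 — shown 'screen_input start: n=4 cutoff=12', intended 'screen_input start: n=4 cutoff=10'.
Intended log window:
  1: driver start: 4 inputs
  2: screen_input start: n=4 cutoff=10
  3: resolve_slot: 4 entries, threshold 10
Execution walk:
  resolve_slot([3, 5, 6, 10], 12) -> None  [called from screen_input, line 9]
Log origin:
  1: from main, line 26
  2: from screen_input, line 8
  3: from resolve_slot, line 2
  4: from screen_input, line 10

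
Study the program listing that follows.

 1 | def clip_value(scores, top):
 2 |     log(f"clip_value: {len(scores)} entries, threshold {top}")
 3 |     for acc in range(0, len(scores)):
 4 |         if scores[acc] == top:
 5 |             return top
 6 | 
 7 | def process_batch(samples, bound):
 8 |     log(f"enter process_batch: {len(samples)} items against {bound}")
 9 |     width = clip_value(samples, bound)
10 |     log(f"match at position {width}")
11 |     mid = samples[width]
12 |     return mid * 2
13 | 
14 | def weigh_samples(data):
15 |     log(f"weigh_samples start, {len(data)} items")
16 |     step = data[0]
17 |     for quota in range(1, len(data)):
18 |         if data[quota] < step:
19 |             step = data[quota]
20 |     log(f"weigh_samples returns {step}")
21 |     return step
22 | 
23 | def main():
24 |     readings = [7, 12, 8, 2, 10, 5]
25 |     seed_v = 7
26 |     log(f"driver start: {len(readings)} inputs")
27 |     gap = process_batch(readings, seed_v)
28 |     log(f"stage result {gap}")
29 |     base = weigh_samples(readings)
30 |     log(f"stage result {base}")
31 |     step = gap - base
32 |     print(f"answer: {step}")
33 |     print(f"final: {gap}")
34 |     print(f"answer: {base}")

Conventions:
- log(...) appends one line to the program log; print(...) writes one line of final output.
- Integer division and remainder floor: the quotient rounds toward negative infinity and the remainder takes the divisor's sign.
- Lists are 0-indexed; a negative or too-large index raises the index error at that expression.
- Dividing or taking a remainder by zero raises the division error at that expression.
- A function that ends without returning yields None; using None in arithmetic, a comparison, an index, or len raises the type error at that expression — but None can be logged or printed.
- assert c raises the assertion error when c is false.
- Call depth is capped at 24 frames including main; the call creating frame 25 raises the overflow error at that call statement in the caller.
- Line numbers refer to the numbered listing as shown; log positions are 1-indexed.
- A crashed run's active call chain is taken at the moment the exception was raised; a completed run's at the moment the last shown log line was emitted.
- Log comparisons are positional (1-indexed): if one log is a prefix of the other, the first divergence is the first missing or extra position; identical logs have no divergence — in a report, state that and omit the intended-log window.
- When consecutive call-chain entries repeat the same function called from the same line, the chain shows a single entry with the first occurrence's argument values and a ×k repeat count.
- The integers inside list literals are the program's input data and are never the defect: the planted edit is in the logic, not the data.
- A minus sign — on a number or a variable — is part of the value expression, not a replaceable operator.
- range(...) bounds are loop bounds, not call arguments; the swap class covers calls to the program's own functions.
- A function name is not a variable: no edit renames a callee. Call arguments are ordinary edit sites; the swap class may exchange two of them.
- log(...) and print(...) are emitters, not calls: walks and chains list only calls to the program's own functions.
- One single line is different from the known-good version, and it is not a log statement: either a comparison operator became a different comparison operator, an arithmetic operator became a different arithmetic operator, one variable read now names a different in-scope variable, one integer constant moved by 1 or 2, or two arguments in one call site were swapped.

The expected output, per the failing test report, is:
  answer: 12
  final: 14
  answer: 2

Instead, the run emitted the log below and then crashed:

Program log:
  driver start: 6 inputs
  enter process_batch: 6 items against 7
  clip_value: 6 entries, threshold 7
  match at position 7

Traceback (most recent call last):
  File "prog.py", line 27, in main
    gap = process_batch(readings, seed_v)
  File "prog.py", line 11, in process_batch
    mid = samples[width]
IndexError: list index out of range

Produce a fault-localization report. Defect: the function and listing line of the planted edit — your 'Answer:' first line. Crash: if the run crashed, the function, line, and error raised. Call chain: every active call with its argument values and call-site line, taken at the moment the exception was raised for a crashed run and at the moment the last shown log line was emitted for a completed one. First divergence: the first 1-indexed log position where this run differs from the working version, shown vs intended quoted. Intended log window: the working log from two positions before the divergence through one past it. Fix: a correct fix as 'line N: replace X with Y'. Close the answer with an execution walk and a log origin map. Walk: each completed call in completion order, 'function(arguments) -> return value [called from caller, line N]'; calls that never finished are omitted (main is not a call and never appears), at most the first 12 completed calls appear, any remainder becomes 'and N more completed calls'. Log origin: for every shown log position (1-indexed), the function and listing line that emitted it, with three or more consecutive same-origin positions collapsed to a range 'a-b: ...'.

Answer: the defect is in clip_value at line 5.
Key fact: The earliest visible damage is log position 4 — 'match at position 7' rather than the intended 'match at position 0'.
Crash: process_batch, line 11, IndexError.
Call chain: main -> process_batch([7, 12, 8, 2, 10, 5], 7) (called at line 27).
First divergence: position 4 — shown 'match at position 7', intended 'match at position 0'.
Intended log window:
  2: enter process_batch: 6 items against 7
  3: clip_value: 6 entries, threshold 7
  4: match at position 0
  5: stage result 14
Execution walk:
  clip_value([7, 12, 8, 2, 10, 5], 7) -> 7  [called from process_batch, line 9]
Log line origins:
  1: emitted by main (line 26)
  2: emitted by process_batch (line 8)
  3: emitted by clip_value (line 2)
  4: emitted by process_batch (line 10)
A correct fix: line 5: replace `top` with `acc`.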